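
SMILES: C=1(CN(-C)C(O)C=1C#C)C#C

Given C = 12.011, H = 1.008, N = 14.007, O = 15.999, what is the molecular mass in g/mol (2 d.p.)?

147.18

Molecular formula: C9H9NO.
M = 9×12.011 + 9×1.008 + 1×14.007 + 1×15.999 = 147.18 g/mol.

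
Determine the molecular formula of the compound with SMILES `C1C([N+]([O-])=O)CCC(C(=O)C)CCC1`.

Heavy atoms from the SMILES: 10 C, 1 N, 3 O.
Implicit hydrogens by atom environment:
  6 × C: 2 H each → 12
  2 × C: 1 H each → 2
  2 × O: no H
  1 × C: 3 H
  1 × C: no H
  1 × N (charge +1): no H
  1 × O (charge -1): no H
  Total hydrogens = 17.
Molecular formula: C10H17NO3

C10H17NO3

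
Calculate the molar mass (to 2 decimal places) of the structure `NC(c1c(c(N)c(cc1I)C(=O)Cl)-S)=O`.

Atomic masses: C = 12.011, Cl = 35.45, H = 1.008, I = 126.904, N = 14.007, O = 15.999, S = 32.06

Molecular formula: C8H6ClIN2O2S.
M = 8×12.011 + 1×35.45 + 6×1.008 + 1×126.904 + 2×14.007 + 2×15.999 + 1×32.06 = 356.56 g/mol.

356.56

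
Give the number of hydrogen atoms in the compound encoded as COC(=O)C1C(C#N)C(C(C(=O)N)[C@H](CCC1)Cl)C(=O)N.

18

Hydrogens are implicit in SMILES; fill each atom to its normal valence:
  5 × C: 1 H each → 5
  4 × C: no H
  4 × O: no H
  3 × C: 2 H each → 6
  2 × N: 2 H each → 4
  1 × C: 3 H
  1 × Cl: no H
  1 × N: no H
  Total hydrogens = 18.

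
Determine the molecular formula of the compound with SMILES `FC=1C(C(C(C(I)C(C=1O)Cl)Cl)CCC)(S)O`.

C10H14Cl2FIO2S

Heavy atoms from the SMILES: 10 C, 2 Cl, 1 F, 1 I, 2 O, 1 S.
Implicit hydrogens by atom environment:
  4 × C: 1 H each → 4
  3 × C: no H
  2 × C: 2 H each → 4
  2 × Cl: no H
  2 × O: 1 H each → 2
  1 × C: 3 H
  1 × F: no H
  1 × I: no H
  1 × S: 1 H
  Total hydrogens = 14.
Molecular formula: C10H14Cl2FIO2S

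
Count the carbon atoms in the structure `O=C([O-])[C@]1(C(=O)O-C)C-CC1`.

7

The symbol for carbon appears 7 times in the SMILES.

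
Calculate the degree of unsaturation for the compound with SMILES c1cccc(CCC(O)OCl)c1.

Molecular formula from the SMILES: C9H11ClO2.
DoU = (2C + 2 + N − H − X)/2 = (2·9 + 2 + 0 − 11 − 1)/2 = 8/2 = 4.
(Structurally: 1 ring(s) + 3 π bond(s) = 4.)

4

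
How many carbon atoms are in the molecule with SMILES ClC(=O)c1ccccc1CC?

9

The symbol for carbon appears 9 times in the SMILES. Lowercase c denotes aromatic carbon and counts toward C.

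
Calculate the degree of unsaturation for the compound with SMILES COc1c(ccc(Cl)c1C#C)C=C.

7

Molecular formula from the SMILES: C11H9ClO.
DoU = (2C + 2 + N − H − X)/2 = (2·11 + 2 + 0 − 9 − 1)/2 = 14/2 = 7.
(Structurally: 1 ring(s) + 6 π bond(s) = 7.)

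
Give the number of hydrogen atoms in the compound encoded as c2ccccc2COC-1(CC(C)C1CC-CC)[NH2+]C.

Hydrogens are implicit in SMILES; fill each atom to its normal valence:
  5 × C: 2 H each → 10
  5 × C (aromatic): 1 H each → 5
  3 × C: 3 H each → 9
  2 × C: 1 H each → 2
  1 × C: no H
  1 × C (aromatic): no H
  1 × N (charge +1): 2 H
  1 × O: no H
  Total hydrogens = 28.

28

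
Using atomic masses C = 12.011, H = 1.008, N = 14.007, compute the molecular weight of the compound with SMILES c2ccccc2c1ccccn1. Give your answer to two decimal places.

155.20

Molecular formula: C11H9N.
M = 11×12.011 + 9×1.008 + 1×14.007 = 155.20 g/mol.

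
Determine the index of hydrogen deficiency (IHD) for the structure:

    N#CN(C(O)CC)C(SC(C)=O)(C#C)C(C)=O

Molecular formula from the SMILES: C11H14N2O3S.
DoU = (2C + 2 + N − H − X)/2 = (2·11 + 2 + 2 − 14 − 0)/2 = 12/2 = 6.
(Structurally: 0 ring(s) + 6 π bond(s) = 6.)

6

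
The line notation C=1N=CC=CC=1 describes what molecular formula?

C5H5N

Heavy atoms from the SMILES: 5 C, 1 N.
Implicit hydrogens by atom environment:
  5 × C (aromatic): 1 H each → 5
  1 × N (aromatic): no H
  Total hydrogens = 5.
Molecular formula: C5H5N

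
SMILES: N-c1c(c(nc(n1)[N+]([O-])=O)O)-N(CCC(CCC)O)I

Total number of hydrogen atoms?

Hydrogens are implicit in SMILES; fill each atom to its normal valence:
  4 × C: 2 H each → 8
  4 × C (aromatic): no H
  2 × N (aromatic): no H
  2 × O: 1 H each → 2
  1 × C: 3 H
  1 × C: 1 H
  1 × I: no H
  1 × N: 2 H
  1 × N: no H
  1 × N (charge +1): no H
  1 × O: no H
  1 × O (charge -1): no H
  Total hydrogens = 16.

16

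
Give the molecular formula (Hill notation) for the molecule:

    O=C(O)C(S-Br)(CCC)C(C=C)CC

Heavy atoms from the SMILES: 1 Br, 10 C, 2 O, 1 S.
Implicit hydrogens by atom environment:
  4 × C: 2 H each → 8
  2 × C: 3 H each → 6
  2 × C: 1 H each → 2
  2 × C: no H
  1 × Br: no H
  1 × O: 1 H
  1 × O: no H
  1 × S: no H
  Total hydrogens = 17.
Molecular formula: C10H17BrO2S

C10H17BrO2S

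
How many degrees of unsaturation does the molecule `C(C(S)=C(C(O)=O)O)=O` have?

3

Molecular formula from the SMILES: C4H4O4S.
DoU = (2C + 2 + N − H − X)/2 = (2·4 + 2 + 0 − 4 − 0)/2 = 6/2 = 3.
(Structurally: 0 ring(s) + 3 π bond(s) = 3.)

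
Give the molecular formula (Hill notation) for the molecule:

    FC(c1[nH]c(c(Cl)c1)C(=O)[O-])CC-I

C8H7ClFINO2-

Heavy atoms from the SMILES: 8 C, 1 Cl, 1 F, 1 I, 1 N, 2 O.
Implicit hydrogens by atom environment:
  3 × C (aromatic): no H
  2 × C: 2 H each → 4
  1 × C (aromatic): 1 H
  1 × C: 1 H
  1 × C: no H
  1 × Cl: no H
  1 × F: no H
  1 × I: no H
  1 × N (aromatic): 1 H
  1 × O: no H
  1 × O (charge -1): no H
  Total hydrogens = 7.
Net charge -1.
Molecular formula: C8H7ClFINO2-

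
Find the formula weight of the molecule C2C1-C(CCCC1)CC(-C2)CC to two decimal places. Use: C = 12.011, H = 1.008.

Molecular formula: C12H22.
M = 12×12.011 + 22×1.008 = 166.31 g/mol.

166.31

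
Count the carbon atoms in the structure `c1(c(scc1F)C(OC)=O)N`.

The symbol for carbon appears 6 times in the SMILES. Lowercase c denotes aromatic carbon and counts toward C.

6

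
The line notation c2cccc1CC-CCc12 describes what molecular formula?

Heavy atoms from the SMILES: 10 C.
Implicit hydrogens by atom environment:
  4 × C: 2 H each → 8
  4 × C (aromatic): 1 H each → 4
  2 × C (aromatic): no H
  Total hydrogens = 12.
Molecular formula: C10H12

C10H12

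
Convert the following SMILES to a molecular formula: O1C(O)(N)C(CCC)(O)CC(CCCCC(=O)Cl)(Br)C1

Heavy atoms from the SMILES: 1 Br, 13 C, 1 Cl, 1 N, 4 O.
Implicit hydrogens by atom environment:
  8 × C: 2 H each → 16
  4 × C: no H
  2 × O: 1 H each → 2
  2 × O: no H
  1 × Br: no H
  1 × C: 3 H
  1 × Cl: no H
  1 × N: 2 H
  Total hydrogens = 23.
Molecular formula: C13H23BrClNO4

C13H23BrClNO4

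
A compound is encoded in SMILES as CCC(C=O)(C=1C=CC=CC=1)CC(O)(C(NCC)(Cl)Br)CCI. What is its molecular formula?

C17H24BrClINO2

Heavy atoms from the SMILES: 1 Br, 17 C, 1 Cl, 1 I, 1 N, 2 O.
Implicit hydrogens by atom environment:
  5 × C: 2 H each → 10
  5 × C (aromatic): 1 H each → 5
  3 × C: no H
  2 × C: 3 H each → 6
  1 × Br: no H
  1 × C: 1 H
  1 × C (aromatic): no H
  1 × Cl: no H
  1 × I: no H
  1 × N: 1 H
  1 × O: 1 H
  1 × O: no H
  Total hydrogens = 24.
Molecular formula: C17H24BrClINO2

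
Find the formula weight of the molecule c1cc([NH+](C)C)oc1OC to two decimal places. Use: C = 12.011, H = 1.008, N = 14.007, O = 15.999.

142.18

Molecular formula: C7H12NO2+.
M = 7×12.011 + 12×1.008 + 1×14.007 + 2×15.999 = 142.18 g/mol.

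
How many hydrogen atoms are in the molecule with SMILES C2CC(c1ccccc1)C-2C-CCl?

Hydrogens are implicit in SMILES; fill each atom to its normal valence:
  5 × C (aromatic): 1 H each → 5
  4 × C: 2 H each → 8
  2 × C: 1 H each → 2
  1 × C (aromatic): no H
  1 × Cl: no H
  Total hydrogens = 15.

15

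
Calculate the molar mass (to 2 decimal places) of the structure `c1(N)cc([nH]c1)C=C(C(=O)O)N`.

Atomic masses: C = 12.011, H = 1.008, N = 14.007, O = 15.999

167.17

Molecular formula: C7H9N3O2.
M = 7×12.011 + 9×1.008 + 3×14.007 + 2×15.999 = 167.17 g/mol.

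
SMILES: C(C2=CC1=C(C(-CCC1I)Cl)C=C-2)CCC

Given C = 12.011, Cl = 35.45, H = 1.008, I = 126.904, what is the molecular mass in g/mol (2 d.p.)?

348.65

Molecular formula: C14H18ClI.
M = 14×12.011 + 1×35.45 + 18×1.008 + 1×126.904 = 348.65 g/mol.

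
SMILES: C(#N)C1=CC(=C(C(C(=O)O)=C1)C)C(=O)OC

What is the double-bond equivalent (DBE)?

8

Molecular formula from the SMILES: C11H9NO4.
DoU = (2C + 2 + N − H − X)/2 = (2·11 + 2 + 1 − 9 − 0)/2 = 16/2 = 8.
(Structurally: 1 ring(s) + 7 π bond(s) = 8.)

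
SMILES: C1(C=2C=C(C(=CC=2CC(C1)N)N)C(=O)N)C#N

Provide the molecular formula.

C12H14N4O

Heavy atoms from the SMILES: 12 C, 4 N, 1 O.
Implicit hydrogens by atom environment:
  4 × C (aromatic): no H
  3 × N: 2 H each → 6
  2 × C: 2 H each → 4
  2 × C (aromatic): 1 H each → 2
  2 × C: 1 H each → 2
  2 × C: no H
  1 × N: no H
  1 × O: no H
  Total hydrogens = 14.
Molecular formula: C12H14N4O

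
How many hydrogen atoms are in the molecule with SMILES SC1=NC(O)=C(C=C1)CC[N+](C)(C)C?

Hydrogens are implicit in SMILES; fill each atom to its normal valence:
  3 × C: 3 H each → 9
  3 × C (aromatic): no H
  2 × C: 2 H each → 4
  2 × C (aromatic): 1 H each → 2
  1 × N (aromatic): no H
  1 × N (charge +1): no H
  1 × O: 1 H
  1 × S: 1 H
  Total hydrogens = 17.

17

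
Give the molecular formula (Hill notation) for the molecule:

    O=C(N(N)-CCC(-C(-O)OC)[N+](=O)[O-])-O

Heavy atoms from the SMILES: 6 C, 3 N, 6 O.
Implicit hydrogens by atom environment:
  3 × O: no H
  2 × C: 2 H each → 4
  2 × C: 1 H each → 2
  2 × O: 1 H each → 2
  1 × C: 3 H
  1 × C: no H
  1 × N: 2 H
  1 × N: no H
  1 × N (charge +1): no H
  1 × O (charge -1): no H
  Total hydrogens = 13.
Molecular formula: C6H13N3O6

C6H13N3O6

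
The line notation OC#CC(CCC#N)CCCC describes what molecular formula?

Heavy atoms from the SMILES: 10 C, 1 N, 1 O.
Implicit hydrogens by atom environment:
  5 × C: 2 H each → 10
  3 × C: no H
  1 × C: 3 H
  1 × C: 1 H
  1 × N: no H
  1 × O: 1 H
  Total hydrogens = 15.
Molecular formula: C10H15NO

C10H15NO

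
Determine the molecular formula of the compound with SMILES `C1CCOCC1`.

C5H10O

Heavy atoms from the SMILES: 5 C, 1 O.
Implicit hydrogens by atom environment:
  5 × C: 2 H each → 10
  1 × O: no H
  Total hydrogens = 10.
Molecular formula: C5H10O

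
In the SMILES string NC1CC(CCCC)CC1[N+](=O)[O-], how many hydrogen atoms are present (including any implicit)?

18

Hydrogens are implicit in SMILES; fill each atom to its normal valence:
  5 × C: 2 H each → 10
  3 × C: 1 H each → 3
  1 × C: 3 H
  1 × N: 2 H
  1 × N (charge +1): no H
  1 × O: no H
  1 × O (charge -1): no H
  Total hydrogens = 18.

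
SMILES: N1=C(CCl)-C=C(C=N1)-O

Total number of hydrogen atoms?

5

Hydrogens are implicit in SMILES; fill each atom to its normal valence:
  2 × C (aromatic): 1 H each → 2
  2 × C (aromatic): no H
  2 × N (aromatic): no H
  1 × C: 2 H
  1 × Cl: no H
  1 × O: 1 H
  Total hydrogens = 5.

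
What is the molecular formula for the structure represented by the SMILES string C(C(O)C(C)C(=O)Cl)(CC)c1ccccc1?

C13H17ClO2

Heavy atoms from the SMILES: 13 C, 1 Cl, 2 O.
Implicit hydrogens by atom environment:
  5 × C (aromatic): 1 H each → 5
  3 × C: 1 H each → 3
  2 × C: 3 H each → 6
  1 × C: 2 H
  1 × C (aromatic): no H
  1 × C: no H
  1 × Cl: no H
  1 × O: 1 H
  1 × O: no H
  Total hydrogens = 17.
Molecular formula: C13H17ClO2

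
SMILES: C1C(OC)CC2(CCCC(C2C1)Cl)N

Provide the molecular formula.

C11H20ClNO

Heavy atoms from the SMILES: 11 C, 1 Cl, 1 N, 1 O.
Implicit hydrogens by atom environment:
  6 × C: 2 H each → 12
  3 × C: 1 H each → 3
  1 × C: 3 H
  1 × C: no H
  1 × Cl: no H
  1 × N: 2 H
  1 × O: no H
  Total hydrogens = 20.
Molecular formula: C11H20ClNO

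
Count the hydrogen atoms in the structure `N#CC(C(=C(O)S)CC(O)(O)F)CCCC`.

Hydrogens are implicit in SMILES; fill each atom to its normal valence:
  4 × C: 2 H each → 8
  4 × C: no H
  3 × O: 1 H each → 3
  1 × C: 3 H
  1 × C: 1 H
  1 × F: no H
  1 × N: no H
  1 × S: 1 H
  Total hydrogens = 16.

16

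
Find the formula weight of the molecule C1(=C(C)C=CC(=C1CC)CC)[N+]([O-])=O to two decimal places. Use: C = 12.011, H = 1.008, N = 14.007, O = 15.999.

Molecular formula: C11H15NO2.
M = 11×12.011 + 15×1.008 + 1×14.007 + 2×15.999 = 193.25 g/mol.

193.25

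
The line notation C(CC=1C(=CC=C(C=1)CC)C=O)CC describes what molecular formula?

C13H18O

Heavy atoms from the SMILES: 13 C, 1 O.
Implicit hydrogens by atom environment:
  4 × C: 2 H each → 8
  3 × C (aromatic): 1 H each → 3
  3 × C (aromatic): no H
  2 × C: 3 H each → 6
  1 × C: 1 H
  1 × O: no H
  Total hydrogens = 18.
Molecular formula: C13H18O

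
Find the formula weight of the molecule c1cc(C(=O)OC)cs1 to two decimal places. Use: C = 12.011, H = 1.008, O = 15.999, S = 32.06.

142.17

Molecular formula: C6H6O2S.
M = 6×12.011 + 6×1.008 + 2×15.999 + 1×32.06 = 142.17 g/mol.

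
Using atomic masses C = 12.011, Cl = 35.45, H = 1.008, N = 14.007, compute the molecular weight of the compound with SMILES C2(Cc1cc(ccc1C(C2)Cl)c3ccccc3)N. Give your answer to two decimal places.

Molecular formula: C16H16ClN.
M = 16×12.011 + 1×35.45 + 16×1.008 + 1×14.007 = 257.76 g/mol.

257.76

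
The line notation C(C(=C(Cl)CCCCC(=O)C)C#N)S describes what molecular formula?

C10H14ClNOS

Heavy atoms from the SMILES: 10 C, 1 Cl, 1 N, 1 O, 1 S.
Implicit hydrogens by atom environment:
  5 × C: 2 H each → 10
  4 × C: no H
  1 × C: 3 H
  1 × Cl: no H
  1 × N: no H
  1 × O: no H
  1 × S: 1 H
  Total hydrogens = 14.
Molecular formula: C10H14ClNOS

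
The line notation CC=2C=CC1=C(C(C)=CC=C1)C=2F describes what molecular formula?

C12H11F

Heavy atoms from the SMILES: 12 C, 1 F.
Implicit hydrogens by atom environment:
  5 × C (aromatic): 1 H each → 5
  5 × C (aromatic): no H
  2 × C: 3 H each → 6
  1 × F: no H
  Total hydrogens = 11.
Molecular formula: C12H11F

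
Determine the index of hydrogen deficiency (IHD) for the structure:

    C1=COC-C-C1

2

Molecular formula from the SMILES: C5H8O.
DoU = (2C + 2 + N − H − X)/2 = (2·5 + 2 + 0 − 8 − 0)/2 = 4/2 = 2.
(Structurally: 1 ring(s) + 1 π bond(s) = 2.)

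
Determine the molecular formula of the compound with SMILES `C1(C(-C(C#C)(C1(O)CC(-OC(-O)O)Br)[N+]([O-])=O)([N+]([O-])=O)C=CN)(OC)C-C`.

Heavy atoms from the SMILES: 1 Br, 14 C, 3 N, 9 O.
Implicit hydrogens by atom environment:
  5 × C: 1 H each → 5
  5 × C: no H
  4 × O: no H
  3 × O: 1 H each → 3
  2 × C: 3 H each → 6
  2 × C: 2 H each → 4
  2 × N (charge +1): no H
  2 × O (charge -1): no H
  1 × Br: no H
  1 × N: 2 H
  Total hydrogens = 20.
Molecular formula: C14H20BrN3O9

C14H20BrN3O9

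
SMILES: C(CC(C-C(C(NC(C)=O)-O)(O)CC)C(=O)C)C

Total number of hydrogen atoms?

Hydrogens are implicit in SMILES; fill each atom to its normal valence:
  4 × C: 3 H each → 12
  4 × C: 2 H each → 8
  3 × C: no H
  2 × C: 1 H each → 2
  2 × O: 1 H each → 2
  2 × O: no H
  1 × N: 1 H
  Total hydrogens = 25.

25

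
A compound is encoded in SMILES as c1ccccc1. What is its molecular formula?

Heavy atoms from the SMILES: 6 C.
Implicit hydrogens by atom environment:
  6 × C (aromatic): 1 H each → 6
  Total hydrogens = 6.
Molecular formula: C6H6

C6H6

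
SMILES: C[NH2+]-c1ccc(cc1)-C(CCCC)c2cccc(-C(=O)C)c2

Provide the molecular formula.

Heavy atoms from the SMILES: 20 C, 1 N, 1 O.
Implicit hydrogens by atom environment:
  8 × C (aromatic): 1 H each → 8
  4 × C (aromatic): no H
  3 × C: 3 H each → 9
  3 × C: 2 H each → 6
  1 × C: 1 H
  1 × C: no H
  1 × N (charge +1): 2 H
  1 × O: no H
  Total hydrogens = 26.
Net charge +1.
Molecular formula: C20H26NO+

C20H26NO+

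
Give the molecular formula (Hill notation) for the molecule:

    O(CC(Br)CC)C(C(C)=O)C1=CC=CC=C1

Heavy atoms from the SMILES: 1 Br, 13 C, 2 O.
Implicit hydrogens by atom environment:
  5 × C (aromatic): 1 H each → 5
  2 × C: 3 H each → 6
  2 × C: 2 H each → 4
  2 × C: 1 H each → 2
  2 × O: no H
  1 × Br: no H
  1 × C: no H
  1 × C (aromatic): no H
  Total hydrogens = 17.
Molecular formula: C13H17BrO2

C13H17BrO2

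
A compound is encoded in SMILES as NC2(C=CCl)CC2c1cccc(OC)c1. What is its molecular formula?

C12H14ClNO

Heavy atoms from the SMILES: 12 C, 1 Cl, 1 N, 1 O.
Implicit hydrogens by atom environment:
  4 × C (aromatic): 1 H each → 4
  3 × C: 1 H each → 3
  2 × C (aromatic): no H
  1 × C: 3 H
  1 × C: 2 H
  1 × C: no H
  1 × Cl: no H
  1 × N: 2 H
  1 × O: no H
  Total hydrogens = 14.
Molecular formula: C12H14ClNO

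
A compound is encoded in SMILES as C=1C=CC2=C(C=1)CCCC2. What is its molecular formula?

C10H12

Heavy atoms from the SMILES: 10 C.
Implicit hydrogens by atom environment:
  4 × C: 2 H each → 8
  4 × C (aromatic): 1 H each → 4
  2 × C (aromatic): no H
  Total hydrogens = 12.
Molecular formula: C10H12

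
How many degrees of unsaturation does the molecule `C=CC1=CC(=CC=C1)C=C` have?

Molecular formula from the SMILES: C10H10.
DoU = (2C + 2 + N − H − X)/2 = (2·10 + 2 + 0 − 10 − 0)/2 = 12/2 = 6.
(Structurally: 1 ring(s) + 5 π bond(s) = 6.)

6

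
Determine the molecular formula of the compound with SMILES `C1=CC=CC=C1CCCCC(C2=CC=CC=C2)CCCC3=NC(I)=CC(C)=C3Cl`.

C26H29ClIN

Heavy atoms from the SMILES: 26 C, 1 Cl, 1 I, 1 N.
Implicit hydrogens by atom environment:
  11 × C (aromatic): 1 H each → 11
  7 × C: 2 H each → 14
  6 × C (aromatic): no H
  1 × C: 3 H
  1 × C: 1 H
  1 × Cl: no H
  1 × I: no H
  1 × N (aromatic): no H
  Total hydrogens = 29.
Molecular formula: C26H29ClIN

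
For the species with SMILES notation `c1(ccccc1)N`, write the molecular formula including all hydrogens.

C6H7N

Heavy atoms from the SMILES: 6 C, 1 N.
Implicit hydrogens by atom environment:
  5 × C (aromatic): 1 H each → 5
  1 × C (aromatic): no H
  1 × N: 2 H
  Total hydrogens = 7.
Molecular formula: C6H7N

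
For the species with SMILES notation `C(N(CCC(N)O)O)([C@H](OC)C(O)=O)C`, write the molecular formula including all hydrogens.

Heavy atoms from the SMILES: 8 C, 2 N, 5 O.
Implicit hydrogens by atom environment:
  3 × C: 1 H each → 3
  3 × O: 1 H each → 3
  2 × C: 3 H each → 6
  2 × C: 2 H each → 4
  2 × O: no H
  1 × C: no H
  1 × N: 2 H
  1 × N: no H
  Total hydrogens = 18.
Molecular formula: C8H18N2O5

C8H18N2O5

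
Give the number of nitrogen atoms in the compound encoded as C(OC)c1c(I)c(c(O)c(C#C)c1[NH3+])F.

The symbol for nitrogen appears 1 time in the SMILES.

1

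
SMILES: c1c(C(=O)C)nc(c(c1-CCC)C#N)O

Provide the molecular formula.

Heavy atoms from the SMILES: 11 C, 2 N, 2 O.
Implicit hydrogens by atom environment:
  4 × C (aromatic): no H
  2 × C: 3 H each → 6
  2 × C: 2 H each → 4
  2 × C: no H
  1 × C (aromatic): 1 H
  1 × N (aromatic): no H
  1 × N: no H
  1 × O: 1 H
  1 × O: no H
  Total hydrogens = 12.
Molecular formula: C11H12N2O2

C11H12N2O2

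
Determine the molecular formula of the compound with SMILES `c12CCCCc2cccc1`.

Heavy atoms from the SMILES: 10 C.
Implicit hydrogens by atom environment:
  4 × C: 2 H each → 8
  4 × C (aromatic): 1 H each → 4
  2 × C (aromatic): no H
  Total hydrogens = 12.
Molecular formula: C10H12

C10H12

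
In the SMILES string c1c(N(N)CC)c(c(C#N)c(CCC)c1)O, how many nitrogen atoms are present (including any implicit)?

3

The symbol for nitrogen appears 3 times in the SMILES.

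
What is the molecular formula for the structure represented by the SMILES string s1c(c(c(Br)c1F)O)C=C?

C6H4BrFOS

Heavy atoms from the SMILES: 1 Br, 6 C, 1 F, 1 O, 1 S.
Implicit hydrogens by atom environment:
  4 × C (aromatic): no H
  1 × Br: no H
  1 × C: 2 H
  1 × C: 1 H
  1 × F: no H
  1 × O: 1 H
  1 × S (aromatic): no H
  Total hydrogens = 4.
Molecular formula: C6H4BrFOS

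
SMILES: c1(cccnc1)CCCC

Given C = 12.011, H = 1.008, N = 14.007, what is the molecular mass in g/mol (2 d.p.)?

Molecular formula: C9H13N.
M = 9×12.011 + 13×1.008 + 1×14.007 = 135.21 g/mol.

135.21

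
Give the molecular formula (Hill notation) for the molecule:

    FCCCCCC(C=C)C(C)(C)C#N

Heavy atoms from the SMILES: 12 C, 1 F, 1 N.
Implicit hydrogens by atom environment:
  6 × C: 2 H each → 12
  2 × C: 3 H each → 6
  2 × C: 1 H each → 2
  2 × C: no H
  1 × F: no H
  1 × N: no H
  Total hydrogens = 20.
Molecular formula: C12H20FN

C12H20FN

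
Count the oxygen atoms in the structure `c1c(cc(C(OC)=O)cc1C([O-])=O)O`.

The symbol for oxygen appears 5 times in the SMILES.

5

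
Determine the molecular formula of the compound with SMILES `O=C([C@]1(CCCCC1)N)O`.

Heavy atoms from the SMILES: 7 C, 1 N, 2 O.
Implicit hydrogens by atom environment:
  5 × C: 2 H each → 10
  2 × C: no H
  1 × N: 2 H
  1 × O: 1 H
  1 × O: no H
  Total hydrogens = 13.
Molecular formula: C7H13NO2

C7H13NO2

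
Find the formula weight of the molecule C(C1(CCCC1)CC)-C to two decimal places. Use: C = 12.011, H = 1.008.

126.24

Molecular formula: C9H18.
M = 9×12.011 + 18×1.008 = 126.24 g/mol.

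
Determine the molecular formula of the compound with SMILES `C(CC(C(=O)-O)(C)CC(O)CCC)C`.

C11H22O3

Heavy atoms from the SMILES: 11 C, 3 O.
Implicit hydrogens by atom environment:
  5 × C: 2 H each → 10
  3 × C: 3 H each → 9
  2 × C: no H
  2 × O: 1 H each → 2
  1 × C: 1 H
  1 × O: no H
  Total hydrogens = 22.
Molecular formula: C11H22O3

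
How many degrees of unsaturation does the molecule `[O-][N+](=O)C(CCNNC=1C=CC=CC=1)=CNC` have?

Molecular formula from the SMILES: C11H16N4O2.
DoU = (2C + 2 + N − H − X)/2 = (2·11 + 2 + 4 − 16 − 0)/2 = 12/2 = 6.
(Structurally: 1 ring(s) + 5 π bond(s) = 6.)

6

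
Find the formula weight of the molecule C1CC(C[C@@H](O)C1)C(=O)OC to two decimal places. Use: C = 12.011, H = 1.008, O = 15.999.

158.20

Molecular formula: C8H14O3.
M = 8×12.011 + 14×1.008 + 3×15.999 = 158.20 g/mol.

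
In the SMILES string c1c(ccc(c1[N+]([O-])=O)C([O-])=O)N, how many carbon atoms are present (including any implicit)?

7

The symbol for carbon appears 7 times in the SMILES. Lowercase c denotes aromatic carbon and counts toward C.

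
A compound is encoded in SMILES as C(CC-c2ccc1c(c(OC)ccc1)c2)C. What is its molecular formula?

Heavy atoms from the SMILES: 15 C, 1 O.
Implicit hydrogens by atom environment:
  6 × C (aromatic): 1 H each → 6
  4 × C (aromatic): no H
  3 × C: 2 H each → 6
  2 × C: 3 H each → 6
  1 × O: no H
  Total hydrogens = 18.
Molecular formula: C15H18O

C15H18O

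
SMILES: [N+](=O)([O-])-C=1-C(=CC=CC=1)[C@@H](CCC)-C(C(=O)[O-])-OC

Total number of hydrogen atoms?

Hydrogens are implicit in SMILES; fill each atom to its normal valence:
  4 × C (aromatic): 1 H each → 4
  3 × O: no H
  2 × C: 3 H each → 6
  2 × C: 2 H each → 4
  2 × C: 1 H each → 2
  2 × C (aromatic): no H
  2 × O (charge -1): no H
  1 × C: no H
  1 × N (charge +1): no H
  Total hydrogens = 16.

16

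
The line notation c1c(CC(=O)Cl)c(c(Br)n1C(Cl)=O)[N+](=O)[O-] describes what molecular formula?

Heavy atoms from the SMILES: 1 Br, 7 C, 2 Cl, 2 N, 4 O.
Implicit hydrogens by atom environment:
  3 × C (aromatic): no H
  3 × O: no H
  2 × C: no H
  2 × Cl: no H
  1 × Br: no H
  1 × C: 2 H
  1 × C (aromatic): 1 H
  1 × N (aromatic): no H
  1 × N (charge +1): no H
  1 × O (charge -1): no H
  Total hydrogens = 3.
Molecular formula: C7H3BrCl2N2O4

C7H3BrCl2N2O4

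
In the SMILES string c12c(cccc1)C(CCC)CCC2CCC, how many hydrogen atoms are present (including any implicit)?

Hydrogens are implicit in SMILES; fill each atom to its normal valence:
  6 × C: 2 H each → 12
  4 × C (aromatic): 1 H each → 4
  2 × C: 3 H each → 6
  2 × C: 1 H each → 2
  2 × C (aromatic): no H
  Total hydrogens = 24.

24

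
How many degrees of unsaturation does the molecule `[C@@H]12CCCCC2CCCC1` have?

2

Molecular formula from the SMILES: C10H18.
DoU = (2C + 2 + N − H − X)/2 = (2·10 + 2 + 0 − 18 − 0)/2 = 4/2 = 2.
(Structurally: 2 ring(s) + 0 π bond(s) = 2.)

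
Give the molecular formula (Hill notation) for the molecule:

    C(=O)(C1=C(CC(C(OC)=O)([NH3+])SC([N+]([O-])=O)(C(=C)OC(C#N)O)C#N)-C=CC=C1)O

Heavy atoms from the SMILES: 17 C, 4 N, 8 O, 1 S.
Implicit hydrogens by atom environment:
  7 × C: no H
  5 × O: no H
  4 × C (aromatic): 1 H each → 4
  2 × C: 2 H each → 4
  2 × C (aromatic): no H
  2 × N: no H
  2 × O: 1 H each → 2
  1 × C: 3 H
  1 × C: 1 H
  1 × N (charge +1): 3 H
  1 × N (charge +1): no H
  1 × O (charge -1): no H
  1 × S: no H
  Total hydrogens = 17.
Net charge +1.
Molecular formula: C17H17N4O8S+

C17H17N4O8S+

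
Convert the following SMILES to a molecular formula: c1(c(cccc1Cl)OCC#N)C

Heavy atoms from the SMILES: 9 C, 1 Cl, 1 N, 1 O.
Implicit hydrogens by atom environment:
  3 × C (aromatic): 1 H each → 3
  3 × C (aromatic): no H
  1 × C: 3 H
  1 × C: 2 H
  1 × C: no H
  1 × Cl: no H
  1 × N: no H
  1 × O: no H
  Total hydrogens = 8.
Molecular formula: C9H8ClNO

C9H8ClNO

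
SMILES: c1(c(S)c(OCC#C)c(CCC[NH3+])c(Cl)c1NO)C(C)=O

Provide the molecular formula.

C14H18ClN2O3S+

Heavy atoms from the SMILES: 14 C, 1 Cl, 2 N, 3 O, 1 S.
Implicit hydrogens by atom environment:
  6 × C (aromatic): no H
  4 × C: 2 H each → 8
  2 × C: no H
  2 × O: no H
  1 × C: 3 H
  1 × C: 1 H
  1 × Cl: no H
  1 × N (charge +1): 3 H
  1 × N: 1 H
  1 × O: 1 H
  1 × S: 1 H
  Total hydrogens = 18.
Net charge +1.
Molecular formula: C14H18ClN2O3S+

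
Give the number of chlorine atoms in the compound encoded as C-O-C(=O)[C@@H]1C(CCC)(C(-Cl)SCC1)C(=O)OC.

The symbol for chlorine appears 1 time in the SMILES.

1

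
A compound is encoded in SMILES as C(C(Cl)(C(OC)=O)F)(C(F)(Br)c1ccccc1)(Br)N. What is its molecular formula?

Heavy atoms from the SMILES: 2 Br, 11 C, 1 Cl, 2 F, 1 N, 2 O.
Implicit hydrogens by atom environment:
  5 × C (aromatic): 1 H each → 5
  4 × C: no H
  2 × Br: no H
  2 × F: no H
  2 × O: no H
  1 × C: 3 H
  1 × C (aromatic): no H
  1 × Cl: no H
  1 × N: 2 H
  Total hydrogens = 10.
Molecular formula: C11H10Br2ClF2NO2

C11H10Br2ClF2NO2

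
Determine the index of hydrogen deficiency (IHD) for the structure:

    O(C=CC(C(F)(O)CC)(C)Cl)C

Molecular formula from the SMILES: C8H14ClFO2.
DoU = (2C + 2 + N − H − X)/2 = (2·8 + 2 + 0 − 14 − 2)/2 = 2/2 = 1.
(Structurally: 0 ring(s) + 1 π bond(s) = 1.)

1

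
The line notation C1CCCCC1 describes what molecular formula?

Heavy atoms from the SMILES: 6 C.
Implicit hydrogens by atom environment:
  6 × C: 2 H each → 12
  Total hydrogens = 12.
Molecular formula: C6H12

C6H12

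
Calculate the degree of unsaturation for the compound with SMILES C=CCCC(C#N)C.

Molecular formula from the SMILES: C7H11N.
DoU = (2C + 2 + N − H − X)/2 = (2·7 + 2 + 1 − 11 − 0)/2 = 6/2 = 3.
(Structurally: 0 ring(s) + 3 π bond(s) = 3.)

3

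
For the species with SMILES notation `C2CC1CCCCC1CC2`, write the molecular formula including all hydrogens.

C10H18

Heavy atoms from the SMILES: 10 C.
Implicit hydrogens by atom environment:
  8 × C: 2 H each → 16
  2 × C: 1 H each → 2
  Total hydrogens = 18.
Molecular formula: C10H18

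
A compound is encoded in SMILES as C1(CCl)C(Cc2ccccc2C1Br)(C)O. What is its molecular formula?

Heavy atoms from the SMILES: 1 Br, 12 C, 1 Cl, 1 O.
Implicit hydrogens by atom environment:
  4 × C (aromatic): 1 H each → 4
  2 × C: 2 H each → 4
  2 × C: 1 H each → 2
  2 × C (aromatic): no H
  1 × Br: no H
  1 × C: 3 H
  1 × C: no H
  1 × Cl: no H
  1 × O: 1 H
  Total hydrogens = 14.
Molecular formula: C12H14BrClO

C12H14BrClO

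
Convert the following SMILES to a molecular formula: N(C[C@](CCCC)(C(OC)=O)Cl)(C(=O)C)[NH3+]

C10H20ClN2O3+

Heavy atoms from the SMILES: 10 C, 1 Cl, 2 N, 3 O.
Implicit hydrogens by atom environment:
  4 × C: 2 H each → 8
  3 × C: 3 H each → 9
  3 × C: no H
  3 × O: no H
  1 × Cl: no H
  1 × N (charge +1): 3 H
  1 × N: no H
  Total hydrogens = 20.
Net charge +1.
Molecular formula: C10H20ClN2O3+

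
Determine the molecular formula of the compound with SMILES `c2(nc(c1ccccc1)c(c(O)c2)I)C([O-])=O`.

C12H7INO3-

Heavy atoms from the SMILES: 12 C, 1 I, 1 N, 3 O.
Implicit hydrogens by atom environment:
  6 × C (aromatic): 1 H each → 6
  5 × C (aromatic): no H
  1 × C: no H
  1 × I: no H
  1 × N (aromatic): no H
  1 × O: 1 H
  1 × O: no H
  1 × O (charge -1): no H
  Total hydrogens = 7.
Net charge -1.
Molecular formula: C12H7INO3-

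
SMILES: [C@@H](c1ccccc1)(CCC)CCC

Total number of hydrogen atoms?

Hydrogens are implicit in SMILES; fill each atom to its normal valence:
  5 × C (aromatic): 1 H each → 5
  4 × C: 2 H each → 8
  2 × C: 3 H each → 6
  1 × C: 1 H
  1 × C (aromatic): no H
  Total hydrogens = 20.

20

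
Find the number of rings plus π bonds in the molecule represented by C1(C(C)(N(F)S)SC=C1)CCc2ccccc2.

Molecular formula from the SMILES: C13H16FNS2.
DoU = (2C + 2 + N − H − X)/2 = (2·13 + 2 + 1 − 16 − 1)/2 = 12/2 = 6.
(Structurally: 2 ring(s) + 4 π bond(s) = 6.)

6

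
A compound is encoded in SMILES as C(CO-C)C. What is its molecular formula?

C4H10O

Heavy atoms from the SMILES: 4 C, 1 O.
Implicit hydrogens by atom environment:
  2 × C: 3 H each → 6
  2 × C: 2 H each → 4
  1 × O: no H
  Total hydrogens = 10.
Molecular formula: C4H10O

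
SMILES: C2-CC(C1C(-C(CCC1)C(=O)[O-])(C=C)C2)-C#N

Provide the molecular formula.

C14H18NO2-

Heavy atoms from the SMILES: 14 C, 1 N, 2 O.
Implicit hydrogens by atom environment:
  7 × C: 2 H each → 14
  4 × C: 1 H each → 4
  3 × C: no H
  1 × N: no H
  1 × O: no H
  1 × O (charge -1): no H
  Total hydrogens = 18.
Net charge -1.
Molecular formula: C14H18NO2-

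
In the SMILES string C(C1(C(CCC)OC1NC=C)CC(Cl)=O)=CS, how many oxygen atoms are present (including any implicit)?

The symbol for oxygen appears 2 times in the SMILES.

2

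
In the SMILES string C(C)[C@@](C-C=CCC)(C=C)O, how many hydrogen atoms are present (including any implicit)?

18

Hydrogens are implicit in SMILES; fill each atom to its normal valence:
  4 × C: 2 H each → 8
  3 × C: 1 H each → 3
  2 × C: 3 H each → 6
  1 × C: no H
  1 × O: 1 H
  Total hydrogens = 18.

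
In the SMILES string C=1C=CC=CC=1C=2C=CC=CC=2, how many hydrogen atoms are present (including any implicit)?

Hydrogens are implicit in SMILES; fill each atom to its normal valence:
  10 × C (aromatic): 1 H each → 10
  2 × C (aromatic): no H
  Total hydrogens = 10.

10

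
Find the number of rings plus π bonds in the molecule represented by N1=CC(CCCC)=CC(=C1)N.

Molecular formula from the SMILES: C9H14N2.
DoU = (2C + 2 + N − H − X)/2 = (2·9 + 2 + 2 − 14 − 0)/2 = 8/2 = 4.
(Structurally: 1 ring(s) + 3 π bond(s) = 4.)

4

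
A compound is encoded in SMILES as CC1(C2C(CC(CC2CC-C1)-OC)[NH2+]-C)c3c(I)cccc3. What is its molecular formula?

C19H29INO+

Heavy atoms from the SMILES: 19 C, 1 I, 1 N, 1 O.
Implicit hydrogens by atom environment:
  5 × C: 2 H each → 10
  4 × C: 1 H each → 4
  4 × C (aromatic): 1 H each → 4
  3 × C: 3 H each → 9
  2 × C (aromatic): no H
  1 × C: no H
  1 × I: no H
  1 × N (charge +1): 2 H
  1 × O: no H
  Total hydrogens = 29.
Net charge +1.
Molecular formula: C19H29INO+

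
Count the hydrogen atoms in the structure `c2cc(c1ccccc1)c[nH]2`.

9

Hydrogens are implicit in SMILES; fill each atom to its normal valence:
  8 × C (aromatic): 1 H each → 8
  2 × C (aromatic): no H
  1 × N (aromatic): 1 H
  Total hydrogens = 9.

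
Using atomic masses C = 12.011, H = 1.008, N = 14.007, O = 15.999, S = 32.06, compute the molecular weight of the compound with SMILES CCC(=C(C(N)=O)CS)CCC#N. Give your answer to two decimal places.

198.28

Molecular formula: C9H14N2OS.
M = 9×12.011 + 14×1.008 + 2×14.007 + 1×15.999 + 1×32.06 = 198.28 g/mol.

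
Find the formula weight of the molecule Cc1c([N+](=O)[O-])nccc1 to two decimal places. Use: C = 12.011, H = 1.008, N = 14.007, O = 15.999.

138.13

Molecular formula: C6H6N2O2.
M = 6×12.011 + 6×1.008 + 2×14.007 + 2×15.999 = 138.13 g/mol.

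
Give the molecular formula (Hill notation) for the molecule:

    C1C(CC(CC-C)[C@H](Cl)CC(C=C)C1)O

C13H23ClO

Heavy atoms from the SMILES: 13 C, 1 Cl, 1 O.
Implicit hydrogens by atom environment:
  7 × C: 2 H each → 14
  5 × C: 1 H each → 5
  1 × C: 3 H
  1 × Cl: no H
  1 × O: 1 H
  Total hydrogens = 23.
Molecular formula: C13H23ClO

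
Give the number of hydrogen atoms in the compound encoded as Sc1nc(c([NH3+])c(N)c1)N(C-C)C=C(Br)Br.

Hydrogens are implicit in SMILES; fill each atom to its normal valence:
  4 × C (aromatic): no H
  2 × Br: no H
  1 × C: 3 H
  1 × C: 2 H
  1 × C (aromatic): 1 H
  1 × C: 1 H
  1 × C: no H
  1 × N (charge +1): 3 H
  1 × N: 2 H
  1 × N (aromatic): no H
  1 × N: no H
  1 × S: 1 H
  Total hydrogens = 13.

13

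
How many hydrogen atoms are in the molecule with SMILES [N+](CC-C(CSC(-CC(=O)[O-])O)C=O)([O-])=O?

Hydrogens are implicit in SMILES; fill each atom to its normal valence:
  4 × C: 2 H each → 8
  3 × C: 1 H each → 3
  3 × O: no H
  2 × O (charge -1): no H
  1 × C: no H
  1 × N (charge +1): no H
  1 × O: 1 H
  1 × S: no H
  Total hydrogens = 12.

12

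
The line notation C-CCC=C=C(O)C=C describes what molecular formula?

C8H12O

Heavy atoms from the SMILES: 8 C, 1 O.
Implicit hydrogens by atom environment:
  3 × C: 2 H each → 6
  2 × C: 1 H each → 2
  2 × C: no H
  1 × C: 3 H
  1 × O: 1 H
  Total hydrogens = 12.
Molecular formula: C8H12O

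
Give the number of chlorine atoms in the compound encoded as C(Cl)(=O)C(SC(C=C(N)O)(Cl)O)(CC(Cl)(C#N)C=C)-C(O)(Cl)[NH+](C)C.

4

The symbol for chlorine appears 4 times in the SMILES.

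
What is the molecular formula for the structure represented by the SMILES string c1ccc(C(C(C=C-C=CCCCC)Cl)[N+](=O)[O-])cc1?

Heavy atoms from the SMILES: 16 C, 1 Cl, 1 N, 2 O.
Implicit hydrogens by atom environment:
  6 × C: 1 H each → 6
  5 × C (aromatic): 1 H each → 5
  3 × C: 2 H each → 6
  1 × C: 3 H
  1 × C (aromatic): no H
  1 × Cl: no H
  1 × N (charge +1): no H
  1 × O: no H
  1 × O (charge -1): no H
  Total hydrogens = 20.
Molecular formula: C16H20ClNO2

C16H20ClNO2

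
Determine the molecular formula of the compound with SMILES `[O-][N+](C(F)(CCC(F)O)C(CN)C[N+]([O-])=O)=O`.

Heavy atoms from the SMILES: 7 C, 2 F, 3 N, 5 O.
Implicit hydrogens by atom environment:
  4 × C: 2 H each → 8
  2 × C: 1 H each → 2
  2 × F: no H
  2 × N (charge +1): no H
  2 × O: no H
  2 × O (charge -1): no H
  1 × C: no H
  1 × N: 2 H
  1 × O: 1 H
  Total hydrogens = 13.
Molecular formula: C7H13F2N3O5

C7H13F2N3O5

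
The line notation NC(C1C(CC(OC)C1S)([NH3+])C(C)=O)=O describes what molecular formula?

Heavy atoms from the SMILES: 9 C, 2 N, 3 O, 1 S.
Implicit hydrogens by atom environment:
  3 × C: 1 H each → 3
  3 × C: no H
  3 × O: no H
  2 × C: 3 H each → 6
  1 × C: 2 H
  1 × N (charge +1): 3 H
  1 × N: 2 H
  1 × S: 1 H
  Total hydrogens = 17.
Net charge +1.
Molecular formula: C9H17N2O3S+

C9H17N2O3S+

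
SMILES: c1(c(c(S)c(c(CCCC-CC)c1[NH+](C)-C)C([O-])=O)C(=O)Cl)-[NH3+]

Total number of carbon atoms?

16

The symbol for carbon appears 16 times in the SMILES. Lowercase c denotes aromatic carbon and counts toward C.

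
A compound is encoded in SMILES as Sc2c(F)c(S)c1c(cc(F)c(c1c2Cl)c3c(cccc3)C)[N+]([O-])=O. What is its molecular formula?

Heavy atoms from the SMILES: 17 C, 1 Cl, 2 F, 1 N, 2 O, 2 S.
Implicit hydrogens by atom environment:
  11 × C (aromatic): no H
  5 × C (aromatic): 1 H each → 5
  2 × F: no H
  2 × S: 1 H each → 2
  1 × C: 3 H
  1 × Cl: no H
  1 × N (charge +1): no H
  1 × O: no H
  1 × O (charge -1): no H
  Total hydrogens = 10.
Molecular formula: C17H10ClF2NO2S2

C17H10ClF2NO2S2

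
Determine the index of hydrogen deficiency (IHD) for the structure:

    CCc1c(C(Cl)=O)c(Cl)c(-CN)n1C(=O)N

Molecular formula from the SMILES: C9H11Cl2N3O2.
DoU = (2C + 2 + N − H − X)/2 = (2·9 + 2 + 3 − 11 − 2)/2 = 10/2 = 5.
(Structurally: 1 ring(s) + 4 π bond(s) = 5.)

5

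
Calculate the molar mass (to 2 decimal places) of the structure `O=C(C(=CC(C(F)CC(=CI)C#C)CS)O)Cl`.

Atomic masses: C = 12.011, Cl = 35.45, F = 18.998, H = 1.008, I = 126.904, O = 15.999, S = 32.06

Molecular formula: C11H11ClFIO2S.
M = 11×12.011 + 1×35.45 + 1×18.998 + 11×1.008 + 1×126.904 + 2×15.999 + 1×32.06 = 388.62 g/mol.

388.62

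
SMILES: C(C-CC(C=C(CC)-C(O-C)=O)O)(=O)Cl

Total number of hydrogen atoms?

Hydrogens are implicit in SMILES; fill each atom to its normal valence:
  3 × C: 2 H each → 6
  3 × C: no H
  3 × O: no H
  2 × C: 3 H each → 6
  2 × C: 1 H each → 2
  1 × Cl: no H
  1 × O: 1 H
  Total hydrogens = 15.

15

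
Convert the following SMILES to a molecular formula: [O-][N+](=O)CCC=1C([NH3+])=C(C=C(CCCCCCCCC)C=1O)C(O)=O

Heavy atoms from the SMILES: 18 C, 2 N, 5 O.
Implicit hydrogens by atom environment:
  10 × C: 2 H each → 20
  5 × C (aromatic): no H
  2 × O: 1 H each → 2
  2 × O: no H
  1 × C: 3 H
  1 × C (aromatic): 1 H
  1 × C: no H
  1 × N (charge +1): 3 H
  1 × N (charge +1): no H
  1 × O (charge -1): no H
  Total hydrogens = 29.
Net charge +1.
Molecular formula: C18H29N2O5+

C18H29N2O5+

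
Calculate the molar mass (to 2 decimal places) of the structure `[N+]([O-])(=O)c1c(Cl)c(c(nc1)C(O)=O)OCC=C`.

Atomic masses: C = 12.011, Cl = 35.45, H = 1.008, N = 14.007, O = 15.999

258.61

Molecular formula: C9H7ClN2O5.
M = 9×12.011 + 1×35.45 + 7×1.008 + 2×14.007 + 5×15.999 = 258.61 g/mol.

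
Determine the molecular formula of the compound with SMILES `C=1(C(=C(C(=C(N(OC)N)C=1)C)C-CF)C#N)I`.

Heavy atoms from the SMILES: 11 C, 1 F, 1 I, 3 N, 1 O.
Implicit hydrogens by atom environment:
  5 × C (aromatic): no H
  2 × C: 3 H each → 6
  2 × C: 2 H each → 4
  2 × N: no H
  1 × C (aromatic): 1 H
  1 × C: no H
  1 × F: no H
  1 × I: no H
  1 × N: 2 H
  1 × O: no H
  Total hydrogens = 13.
Molecular formula: C11H13FIN3O

C11H13FIN3O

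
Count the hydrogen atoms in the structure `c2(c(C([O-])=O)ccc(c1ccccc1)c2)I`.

8

Hydrogens are implicit in SMILES; fill each atom to its normal valence:
  8 × C (aromatic): 1 H each → 8
  4 × C (aromatic): no H
  1 × C: no H
  1 × I: no H
  1 × O: no H
  1 × O (charge -1): no H
  Total hydrogens = 8.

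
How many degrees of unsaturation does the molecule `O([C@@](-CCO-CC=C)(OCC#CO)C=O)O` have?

Molecular formula from the SMILES: C10H14O6.
DoU = (2C + 2 + N − H − X)/2 = (2·10 + 2 + 0 − 14 − 0)/2 = 8/2 = 4.
(Structurally: 0 ring(s) + 4 π bond(s) = 4.)

4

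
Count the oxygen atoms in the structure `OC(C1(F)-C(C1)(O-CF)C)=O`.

3

The symbol for oxygen appears 3 times in the SMILES.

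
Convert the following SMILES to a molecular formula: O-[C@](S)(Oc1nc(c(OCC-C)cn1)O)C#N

Heavy atoms from the SMILES: 9 C, 3 N, 4 O, 1 S.
Implicit hydrogens by atom environment:
  3 × C (aromatic): no H
  2 × C: 2 H each → 4
  2 × C: no H
  2 × N (aromatic): no H
  2 × O: 1 H each → 2
  2 × O: no H
  1 × C: 3 H
  1 × C (aromatic): 1 H
  1 × N: no H
  1 × S: 1 H
  Total hydrogens = 11.
Molecular formula: C9H11N3O4S

C9H11N3O4S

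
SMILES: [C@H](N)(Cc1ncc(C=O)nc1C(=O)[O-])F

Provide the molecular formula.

Heavy atoms from the SMILES: 8 C, 1 F, 3 N, 3 O.
Implicit hydrogens by atom environment:
  3 × C (aromatic): no H
  2 × C: 1 H each → 2
  2 × N (aromatic): no H
  2 × O: no H
  1 × C: 2 H
  1 × C (aromatic): 1 H
  1 × C: no H
  1 × F: no H
  1 × N: 2 H
  1 × O (charge -1): no H
  Total hydrogens = 7.
Net charge -1.
Molecular formula: C8H7FN3O3-

C8H7FN3O3-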